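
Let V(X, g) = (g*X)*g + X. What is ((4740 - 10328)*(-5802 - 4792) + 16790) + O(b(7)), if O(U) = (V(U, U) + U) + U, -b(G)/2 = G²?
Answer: 58274576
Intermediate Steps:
V(X, g) = X + X*g² (V(X, g) = (X*g)*g + X = X*g² + X = X + X*g²)
b(G) = -2*G²
O(U) = 2*U + U*(1 + U²) (O(U) = (U*(1 + U²) + U) + U = (U + U*(1 + U²)) + U = 2*U + U*(1 + U²))
((4740 - 10328)*(-5802 - 4792) + 16790) + O(b(7)) = ((4740 - 10328)*(-5802 - 4792) + 16790) + (-2*7²)*(3 + (-2*7²)²) = (-5588*(-10594) + 16790) + (-2*49)*(3 + (-2*49)²) = (59199272 + 16790) - 98*(3 + (-98)²) = 59216062 - 98*(3 + 9604) = 59216062 - 98*9607 = 59216062 - 941486 = 58274576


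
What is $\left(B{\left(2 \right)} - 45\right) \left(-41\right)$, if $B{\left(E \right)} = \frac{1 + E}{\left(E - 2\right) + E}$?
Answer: $\frac{3567}{2} \approx 1783.5$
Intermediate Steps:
$B{\left(E \right)} = \frac{1 + E}{-2 + 2 E}$ ($B{\left(E \right)} = \frac{1 + E}{\left(E - 2\right) + E} = \frac{1 + E}{\left(-2 + E\right) + E} = \frac{1 + E}{-2 + 2 E}$)
$\left(B{\left(2 \right)} - 45\right) \left(-41\right) = \left(\frac{1 + 2}{2 \left(-1 + 2\right)} - 45\right) \left(-41\right) = \left(\frac{1}{2} \cdot 1^{-1} \cdot 3 - 45\right) \left(-41\right) = \left(\frac{1}{2} \cdot 1 \cdot 3 - 45\right) \left(-41\right) = \left(\frac{3}{2} - 45\right) \left(-41\right) = \left(- \frac{87}{2}\right) \left(-41\right) = \frac{3567}{2}$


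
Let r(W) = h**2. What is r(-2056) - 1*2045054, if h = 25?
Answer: -2044429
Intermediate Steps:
r(W) = 625 (r(W) = 25**2 = 625)
r(-2056) - 1*2045054 = 625 - 1*2045054 = 625 - 2045054 = -2044429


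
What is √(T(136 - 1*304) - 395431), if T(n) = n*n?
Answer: I*√367207 ≈ 605.98*I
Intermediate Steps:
T(n) = n²
√(T(136 - 1*304) - 395431) = √((136 - 1*304)² - 395431) = √((136 - 304)² - 395431) = √((-168)² - 395431) = √(28224 - 395431) = √(-367207) = I*√367207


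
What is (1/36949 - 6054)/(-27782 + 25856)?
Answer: 223689245/71163774 ≈ 3.1433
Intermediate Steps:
(1/36949 - 6054)/(-27782 + 25856) = (1/36949 - 6054)/(-1926) = -223689245/36949*(-1/1926) = 223689245/71163774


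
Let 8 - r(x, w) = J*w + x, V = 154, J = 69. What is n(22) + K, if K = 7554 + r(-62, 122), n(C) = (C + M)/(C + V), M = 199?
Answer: -139523/176 ≈ -792.74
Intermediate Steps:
r(x, w) = 8 - x - 69*w (r(x, w) = 8 - (69*w + x) = 8 - (x + 69*w) = 8 + (-x - 69*w) = 8 - x - 69*w)
n(C) = (199 + C)/(154 + C) (n(C) = (C + 199)/(C + 154) = (199 + C)/(154 + C))
K = -794 (K = 7554 + (8 - 1*(-62) - 69*122) = 7554 + (8 + 62 - 8418) = 7554 - 8348 = -794)
n(22) + K = (199 + 22)/(154 + 22) - 794 = 221/176 - 794 = -139523/176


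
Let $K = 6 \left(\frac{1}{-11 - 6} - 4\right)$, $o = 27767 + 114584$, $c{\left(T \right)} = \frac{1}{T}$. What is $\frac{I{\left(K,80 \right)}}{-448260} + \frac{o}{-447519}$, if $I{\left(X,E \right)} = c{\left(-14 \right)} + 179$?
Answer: $- \frac{59630977649}{187231209144} \approx -0.31849$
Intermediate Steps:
$o = 142351$
$K = - \frac{414}{17}$ ($K = 6 \left(\frac{1}{-17} - 4\right) = 6 \left(- \frac{1}{17} - 4\right) = 6 \left(- \frac{69}{17}\right) = - \frac{414}{17} \approx -24.353$)
$I{\left(X,E \right)} = \frac{2505}{14}$ ($I{\left(X,E \right)} = \frac{1}{-14} + 179 = - \frac{1}{14} + 179 = \frac{2505}{14}$)
$\frac{I{\left(K,80 \right)}}{-448260} + \frac{o}{-447519} = \frac{2505}{14 \left(-448260\right)} + \frac{142351}{-447519} = \frac{2505}{14} \left(- \frac{1}{448260}\right) + 142351 \left(- \frac{1}{447519}\right) = - \frac{167}{418376} - \frac{142351}{447519} = - \frac{59630977649}{187231209144}$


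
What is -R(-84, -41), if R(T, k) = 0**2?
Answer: 0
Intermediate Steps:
R(T, k) = 0
-R(-84, -41) = -1*0 = 0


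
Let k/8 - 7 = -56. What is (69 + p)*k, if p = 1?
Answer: -27440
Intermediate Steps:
k = -392 (k = 56 + 8*(-56) = 56 - 448 = -392)
(69 + p)*k = (69 + 1)*(-392) = 70*(-392) = -27440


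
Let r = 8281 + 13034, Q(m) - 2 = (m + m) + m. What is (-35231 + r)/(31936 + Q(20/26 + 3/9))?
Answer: -180908/415237 ≈ -0.43567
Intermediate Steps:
Q(m) = 2 + 3*m (Q(m) = 2 + ((m + m) + m) = 2 + (2*m + m) = 2 + 3*m)
r = 21315
(-35231 + r)/(31936 + Q(20/26 + 3/9)) = (-35231 + 21315)/(31936 + (2 + 3*(20/26 + 3/9))) = -13916/(31936 + (2 + 3*(20*(1/26) + 3*(1/9)))) = -13916/(31936 + (2 + 3*(10/13 + 1/3))) = -13916/(31936 + (2 + 3*(43/39))) = -13916/(31936 + (2 + 43/13)) = -13916/(31936 + 69/13) = -13916/415237/13 = -13916*13/415237 = -180908/415237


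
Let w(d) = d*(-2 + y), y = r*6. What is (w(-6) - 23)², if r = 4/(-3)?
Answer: 1369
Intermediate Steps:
r = -4/3 (r = 4*(-⅓) = -4/3 ≈ -1.3333)
y = -8 (y = -4/3*6 = -8)
w(d) = -10*d (w(d) = d*(-2 - 8) = d*(-10) = -10*d)
(w(-6) - 23)² = (-10*(-6) - 23)² = (60 - 23)² = 37² = 1369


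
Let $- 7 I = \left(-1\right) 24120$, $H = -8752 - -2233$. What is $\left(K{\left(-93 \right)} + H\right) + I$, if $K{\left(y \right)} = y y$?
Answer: $\frac{39030}{7} \approx 5575.7$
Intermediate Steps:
$K{\left(y \right)} = y^{2}$
$H = -6519$ ($H = -8752 + 2233 = -6519$)
$I = \frac{24120}{7}$ ($I = - \frac{\left(-1\right) 24120}{7} = \left(- \frac{1}{7}\right) \left(-24120\right) = \frac{24120}{7} \approx 3445.7$)
$\left(K{\left(-93 \right)} + H\right) + I = \left(\left(-93\right)^{2} - 6519\right) + \frac{24120}{7} = \left(8649 - 6519\right) + \frac{24120}{7} = 2130 + \frac{24120}{7} = \frac{39030}{7}$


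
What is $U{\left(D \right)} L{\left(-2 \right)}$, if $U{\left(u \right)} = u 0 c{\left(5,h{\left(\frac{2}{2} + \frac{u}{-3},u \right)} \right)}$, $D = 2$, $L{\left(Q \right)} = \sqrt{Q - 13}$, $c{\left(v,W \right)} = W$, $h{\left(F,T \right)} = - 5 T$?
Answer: $0$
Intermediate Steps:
$L{\left(Q \right)} = \sqrt{-13 + Q}$
$U{\left(u \right)} = 0$ ($U{\left(u \right)} = u 0 \left(- 5 u\right) = 0 \left(- 5 u\right) = 0$)
$U{\left(D \right)} L{\left(-2 \right)} = 0 \sqrt{-13 - 2} = 0 \sqrt{-15} = 0 i \sqrt{15} = 0$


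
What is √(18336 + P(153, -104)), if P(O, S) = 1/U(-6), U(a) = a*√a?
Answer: √(660096 + I*√6)/6 ≈ 135.41 + 0.00025124*I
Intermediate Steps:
U(a) = a^(3/2)
P(O, S) = I*√6/36 (P(O, S) = 1/((-6)^(3/2)) = 1/(-6*I*√6) = I*√6/36)
√(18336 + P(153, -104)) = √(18336 + I*√6/36)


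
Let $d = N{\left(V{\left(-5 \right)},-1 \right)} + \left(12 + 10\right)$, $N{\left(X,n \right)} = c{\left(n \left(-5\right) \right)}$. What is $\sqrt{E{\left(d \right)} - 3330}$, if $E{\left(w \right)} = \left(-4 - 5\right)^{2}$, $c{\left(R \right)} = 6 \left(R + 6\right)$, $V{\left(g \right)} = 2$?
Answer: $57 i \approx 57.0 i$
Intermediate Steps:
$c{\left(R \right)} = 36 + 6 R$ ($c{\left(R \right)} = 6 \left(6 + R\right) = 36 + 6 R$)
$N{\left(X,n \right)} = 36 - 30 n$ ($N{\left(X,n \right)} = 36 + 6 n \left(-5\right) = 36 + 6 \left(- 5 n\right) = 36 - 30 n$)
$d = 88$ ($d = \left(36 - -30\right) + \left(12 + 10\right) = \left(36 + 30\right) + 22 = 66 + 22 = 88$)
$E{\left(w \right)} = 81$ ($E{\left(w \right)} = \left(-9\right)^{2} = 81$)
$\sqrt{E{\left(d \right)} - 3330} = \sqrt{81 - 3330} = \sqrt{-3249} = 57 i$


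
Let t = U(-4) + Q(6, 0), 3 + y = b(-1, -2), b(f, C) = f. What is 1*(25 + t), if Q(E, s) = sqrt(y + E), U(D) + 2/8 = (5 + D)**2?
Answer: 103/4 + sqrt(2) ≈ 27.164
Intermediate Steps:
y = -4 (y = -3 - 1 = -4)
U(D) = -1/4 + (5 + D)**2
Q(E, s) = sqrt(-4 + E)
t = 3/4 + sqrt(2) (t = (-1/4 + (5 - 4)**2) + sqrt(-4 + 6) = (-1/4 + 1**2) + sqrt(2) = (-1/4 + 1) + sqrt(2) = 3/4 + sqrt(2) ≈ 2.1642)
1*(25 + t) = 1*(25 + (3/4 + sqrt(2))) = 1*(103/4 + sqrt(2)) = 103/4 + sqrt(2)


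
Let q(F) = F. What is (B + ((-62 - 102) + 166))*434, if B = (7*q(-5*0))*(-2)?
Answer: 868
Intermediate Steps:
B = 0 (B = (7*(-5*0))*(-2) = (7*0)*(-2) = 0*(-2) = 0)
(B + ((-62 - 102) + 166))*434 = (0 + ((-62 - 102) + 166))*434 = (0 + (-164 + 166))*434 = (0 + 2)*434 = 2*434 = 868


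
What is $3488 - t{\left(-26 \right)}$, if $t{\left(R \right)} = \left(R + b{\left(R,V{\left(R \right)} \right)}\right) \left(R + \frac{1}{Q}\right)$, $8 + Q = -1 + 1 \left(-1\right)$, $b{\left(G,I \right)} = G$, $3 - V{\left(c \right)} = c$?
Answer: $\frac{10654}{5} \approx 2130.8$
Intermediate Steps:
$V{\left(c \right)} = 3 - c$
$Q = -10$ ($Q = -8 + \left(-1 + 1 \left(-1\right)\right) = -8 - 2 = -10$)
$t{\left(R \right)} = 2 R \left(- \frac{1}{10} + R\right)$ ($t{\left(R \right)} = \left(R + R\right) \left(R + \frac{1}{-10}\right) = 2 R \left(R - \frac{1}{10}\right) = 2 R \left(- \frac{1}{10} + R\right)$)
$3488 - t{\left(-26 \right)} = 3488 - \frac{1}{5} \left(-26\right) \left(-1 + 10 \left(-26\right)\right) = 3488 - \frac{1}{5} \left(-26\right) \left(-1 - 260\right) = 3488 - \frac{1}{5} \left(-26\right) \left(-261\right) = 3488 - \frac{6786}{5} = \frac{10654}{5}$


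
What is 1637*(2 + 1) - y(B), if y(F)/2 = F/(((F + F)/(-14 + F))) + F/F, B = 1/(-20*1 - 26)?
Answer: 226459/46 ≈ 4923.0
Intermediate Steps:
B = -1/46 (B = 1/(-20 - 26) = 1/(-46) = -1/46 ≈ -0.021739)
y(F) = -12 + F (y(F) = 2*(F/(((F + F)/(-14 + F))) + F/F) = 2*(F/(((2*F)/(-14 + F))) + 1) = 2*(F/((2*F/(-14 + F))) + 1) = 2*(F*((-14 + F)/(2*F)) + 1) = 2*((-7 + F/2) + 1) = 2*(-6 + F/2) = -12 + F)
1637*(2 + 1) - y(B) = 1637*(2 + 1) - (-12 - 1/46) = 1637*3 - 1*(-553/46) = 4911 + 553/46 = 226459/46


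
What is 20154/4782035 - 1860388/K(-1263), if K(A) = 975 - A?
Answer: -4448197712464/5351097165 ≈ -831.27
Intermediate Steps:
20154/4782035 - 1860388/K(-1263) = 20154/4782035 - 1860388/(975 - 1*(-1263)) = 20154*(1/4782035) - 1860388/(975 + 1263) = 20154/4782035 - 1860388/2238 = 20154/4782035 - 1860388*1/2238 = 20154/4782035 - 930194/1119 = -4448197712464/5351097165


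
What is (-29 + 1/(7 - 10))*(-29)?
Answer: 2552/3 ≈ 850.67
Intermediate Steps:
(-29 + 1/(7 - 10))*(-29) = (-29 + 1/(-3))*(-29) = (-29 - ⅓)*(-29) = -88/3*(-29) = 2552/3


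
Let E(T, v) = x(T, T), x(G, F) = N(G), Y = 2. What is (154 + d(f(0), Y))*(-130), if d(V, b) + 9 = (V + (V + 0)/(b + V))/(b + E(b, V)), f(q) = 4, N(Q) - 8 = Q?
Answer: -170105/9 ≈ -18901.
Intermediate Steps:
N(Q) = 8 + Q
x(G, F) = 8 + G
E(T, v) = 8 + T
d(V, b) = -9 + (V + V/(V + b))/(8 + 2*b) (d(V, b) = -9 + (V + (V + 0)/(b + V))/(b + (8 + b)) = -9 + (V + V/(V + b))/(8 + 2*b))
(154 + d(f(0), Y))*(-130) = (154 + (4**2 - 72*2 - 71*4 - 18*2**2 - 17*4*2)/(2*(2**2 + 4*4 + 4*2 + 4*2)))*(-130) = (154 + (16 - 144 - 284 - 18*4 - 136)/(2*(4 + 16 + 8 + 8)))*(-130) = (154 + (1/2)*(16 - 144 - 284 - 72 - 136)/36)*(-130) = (154 + (1/2)*(1/36)*(-620))*(-130) = (154 - 155/18)*(-130) = (2617/18)*(-130) = -170105/9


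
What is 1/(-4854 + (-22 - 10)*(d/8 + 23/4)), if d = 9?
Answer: -1/5074 ≈ -0.00019708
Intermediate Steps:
1/(-4854 + (-22 - 10)*(d/8 + 23/4)) = 1/(-4854 + (-22 - 10)*(9/8 + 23/4)) = 1/(-4854 - 32*(9*(⅛) + 23*(¼))) = 1/(-4854 - 32*(9/8 + 23/4)) = 1/(-4854 - 32*55/8) = 1/(-4854 - 220) = 1/(-5074) = -1/5074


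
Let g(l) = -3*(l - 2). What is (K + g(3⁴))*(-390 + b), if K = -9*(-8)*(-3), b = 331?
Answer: 26727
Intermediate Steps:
K = -216 (K = 72*(-3) = -216)
g(l) = 6 - 3*l (g(l) = -3*(-2 + l) = 6 - 3*l)
(K + g(3⁴))*(-390 + b) = (-216 + (6 - 3*3⁴))*(-390 + 331) = (-216 + (6 - 3*81))*(-59) = (-216 + (6 - 243))*(-59) = (-216 - 237)*(-59) = -453*(-59) = 26727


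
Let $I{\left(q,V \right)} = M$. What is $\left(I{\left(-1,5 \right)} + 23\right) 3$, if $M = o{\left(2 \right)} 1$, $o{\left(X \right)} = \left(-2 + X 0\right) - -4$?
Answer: $75$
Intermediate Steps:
$o{\left(X \right)} = 2$ ($o{\left(X \right)} = \left(-2 + 0\right) + 4 = -2 + 4 = 2$)
$M = 2$ ($M = 2 \cdot 1 = 2$)
$I{\left(q,V \right)} = 2$
$\left(I{\left(-1,5 \right)} + 23\right) 3 = \left(2 + 23\right) 3 = 25 \cdot 3 = 75$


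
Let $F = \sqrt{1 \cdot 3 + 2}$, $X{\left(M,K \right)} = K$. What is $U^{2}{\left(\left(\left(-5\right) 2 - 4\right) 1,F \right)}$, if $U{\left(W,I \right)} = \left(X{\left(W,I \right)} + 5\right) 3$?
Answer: $270 + 90 \sqrt{5} \approx 471.25$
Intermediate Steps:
$F = \sqrt{5}$ ($F = \sqrt{3 + 2} = \sqrt{5} \approx 2.2361$)
$U{\left(W,I \right)} = 15 + 3 I$ ($U{\left(W,I \right)} = \left(I + 5\right) 3 = \left(5 + I\right) 3 = 15 + 3 I$)
$U^{2}{\left(\left(\left(-5\right) 2 - 4\right) 1,F \right)} = \left(15 + 3 \sqrt{5}\right)^{2}$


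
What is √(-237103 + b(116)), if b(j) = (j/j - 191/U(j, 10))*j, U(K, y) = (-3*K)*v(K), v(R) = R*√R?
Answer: √(-28700073648 + 1146*√29)/348 ≈ 486.81*I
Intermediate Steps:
v(R) = R^(3/2)
U(K, y) = -3*K^(5/2) (U(K, y) = (-3*K)*K^(3/2) = -3*K^(5/2))
b(j) = j*(1 + 191/(3*j^(5/2))) (b(j) = (j/j - 191*(-1/(3*j^(5/2))))*j = (1 - (-191)/(3*j^(5/2)))*j = (1 + 191/(3*j^(5/2)))*j = j*(1 + 191/(3*j^(5/2))))
√(-237103 + b(116)) = √(-237103 + (116 + 191/(3*116^(3/2)))) = √(-237103 + (116 + 191*(√29/6728)/3)) = √(-237103 + (116 + 191*√29/20184)) = √(-236987 + 191*√29/20184)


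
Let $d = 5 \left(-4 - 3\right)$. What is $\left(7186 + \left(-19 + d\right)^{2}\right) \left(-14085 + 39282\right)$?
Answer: $254540094$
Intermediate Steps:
$d = -35$ ($d = 5 \left(-7\right) = -35$)
$\left(7186 + \left(-19 + d\right)^{2}\right) \left(-14085 + 39282\right) = \left(7186 + \left(-19 - 35\right)^{2}\right) \left(-14085 + 39282\right) = \left(7186 + \left(-54\right)^{2}\right) 25197 = \left(7186 + 2916\right) 25197 = 10102 \cdot 25197 = 254540094$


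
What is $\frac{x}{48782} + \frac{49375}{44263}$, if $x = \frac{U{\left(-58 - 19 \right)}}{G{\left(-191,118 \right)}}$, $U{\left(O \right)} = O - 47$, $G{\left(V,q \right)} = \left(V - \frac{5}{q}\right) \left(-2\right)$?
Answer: $\frac{27148499790321}{24337847352319} \approx 1.1155$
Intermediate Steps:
$G{\left(V,q \right)} = - 2 V + \frac{10}{q}$
$U{\left(O \right)} = -47 + O$
$x = - \frac{7316}{22543}$ ($x = \frac{-47 - 77}{\left(-2\right) \left(-191\right) + \frac{10}{118}} = \frac{-47 - 77}{382 + 10 \cdot \frac{1}{118}} = \frac{-47 - 77}{382 + \frac{5}{59}} = - \frac{124}{\frac{22543}{59}} = \left(-124\right) \frac{59}{22543} = - \frac{7316}{22543} \approx -0.32454$)
$\frac{x}{48782} + \frac{49375}{44263} = - \frac{7316}{22543 \cdot 48782} + \frac{49375}{44263} = \left(- \frac{7316}{22543}\right) \frac{1}{48782} + 49375 \cdot \frac{1}{44263} = - \frac{3658}{549846313} + \frac{49375}{44263} = \frac{27148499790321}{24337847352319}$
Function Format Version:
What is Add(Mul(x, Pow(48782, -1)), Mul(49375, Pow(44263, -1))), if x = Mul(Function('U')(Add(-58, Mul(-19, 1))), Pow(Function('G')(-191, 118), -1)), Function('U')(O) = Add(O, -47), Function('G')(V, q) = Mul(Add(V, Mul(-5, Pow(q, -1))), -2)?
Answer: Rational(27148499790321, 24337847352319) ≈ 1.1155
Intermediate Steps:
Function('G')(V, q) = Add(Mul(-2, V), Mul(10, Pow(q, -1)))
Function('U')(O) = Add(-47, O)
x = Rational(-7316, 22543) (x = Mul(Add(-47, Add(-58, Mul(-19, 1))), Pow(Add(Mul(-2, -191), Mul(10, Pow(118, -1))), -1)) = Mul(Add(-47, Add(-58, -19)), Pow(Add(382, Mul(10, Rational(1, 118))), -1)) = Mul(Add(-47, -77), Pow(Add(382, Rational(5, 59)), -1)) = Mul(-124, Pow(Rational(22543, 59), -1)) = Mul(-124, Rational(59, 22543)) = Rational(-7316, 22543) ≈ -0.32454)
Add(Mul(x, Pow(48782, -1)), Mul(49375, Pow(44263, -1))) = Add(Mul(Rational(-7316, 22543), Pow(48782, -1)), Mul(49375, Pow(44263, -1))) = Add(Mul(Rational(-7316, 22543), Rational(1, 48782)), Mul(49375, Rational(1, 44263))) = Add(Rational(-3658, 549846313), Rational(49375, 44263)) = Rational(27148499790321, 24337847352319)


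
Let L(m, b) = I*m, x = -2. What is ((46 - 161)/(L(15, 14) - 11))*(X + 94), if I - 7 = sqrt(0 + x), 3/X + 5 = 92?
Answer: -14739435/134647 + 4704075*I*sqrt(2)/269294 ≈ -109.47 + 24.704*I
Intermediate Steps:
X = 1/29 (X = 3/(-5 + 92) = 3/87 = 3*(1/87) = 1/29 ≈ 0.034483)
I = 7 + I*sqrt(2) (I = 7 + sqrt(0 - 2) = 7 + sqrt(-2) = 7 + I*sqrt(2) ≈ 7.0 + 1.4142*I)
L(m, b) = m*(7 + I*sqrt(2)) (L(m, b) = (7 + I*sqrt(2))*m = m*(7 + I*sqrt(2)))
((46 - 161)/(L(15, 14) - 11))*(X + 94) = ((46 - 161)/(15*(7 + I*sqrt(2)) - 11))*(1/29 + 94) = -115/((105 + 15*I*sqrt(2)) - 11)*(2727/29) = -115/(94 + 15*I*sqrt(2))*(2727/29) = -313605/(29*(94 + 15*I*sqrt(2)))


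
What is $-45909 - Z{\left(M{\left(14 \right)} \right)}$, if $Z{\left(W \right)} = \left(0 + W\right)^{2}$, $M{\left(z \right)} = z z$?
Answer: $-84325$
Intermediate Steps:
$M{\left(z \right)} = z^{2}$
$Z{\left(W \right)} = W^{2}$
$-45909 - Z{\left(M{\left(14 \right)} \right)} = -45909 - \left(14^{2}\right)^{2} = -45909 - 196^{2} = -45909 - 38416 = -84325$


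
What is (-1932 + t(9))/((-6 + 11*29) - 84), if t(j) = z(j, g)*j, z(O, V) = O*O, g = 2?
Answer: -1203/229 ≈ -5.2533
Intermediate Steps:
z(O, V) = O²
t(j) = j³ (t(j) = j²*j = j³)
(-1932 + t(9))/((-6 + 11*29) - 84) = (-1932 + 9³)/((-6 + 11*29) - 84) = (-1932 + 729)/((-6 + 319) - 84) = -1203/(313 - 84) = -1203/229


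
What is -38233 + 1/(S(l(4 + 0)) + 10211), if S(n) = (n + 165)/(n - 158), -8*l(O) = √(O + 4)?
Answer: -198988548872892811/5204628184622 - 323*√2/10409256369244 ≈ -38233.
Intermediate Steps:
l(O) = -√(4 + O)/8 (l(O) = -√(O + 4)/8 = -√(4 + O)/8)
S(n) = (165 + n)/(-158 + n)
-38233 + 1/(S(l(4 + 0)) + 10211) = -38233 + 1/((165 - √(4 + (4 + 0))/8)/(-158 - √(4 + (4 + 0))/8) + 10211) = -38233 + 1/((165 - √(4 + 4)/8)/(-158 - √(4 + 4)/8) + 10211) = -38233 + 1/((165 - √2/4)/(-158 - √2/4) + 10211) = -38233 + 1/(10211 + (165 - √2/4)/(-158 - √2/4))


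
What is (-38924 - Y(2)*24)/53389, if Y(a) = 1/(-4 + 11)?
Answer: -272492/373723 ≈ -0.72913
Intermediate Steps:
Y(a) = ⅐ (Y(a) = 1/7 = ⅐)
(-38924 - Y(2)*24)/53389 = (-38924 - 24/7)/53389 = (-38924 - 1*24/7)*(1/53389) = (-38924 - 24/7)*(1/53389) = -272492/7*1/53389 = -272492/373723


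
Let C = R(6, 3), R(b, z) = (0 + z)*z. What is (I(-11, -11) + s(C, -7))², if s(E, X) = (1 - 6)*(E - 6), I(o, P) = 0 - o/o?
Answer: 256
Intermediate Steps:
I(o, P) = -1 (I(o, P) = 0 - 1*1 = 0 - 1 = -1)
R(b, z) = z² (R(b, z) = z*z = z²)
C = 9 (C = 3² = 9)
s(E, X) = 30 - 5*E (s(E, X) = -5*(-6 + E) = 30 - 5*E)
(I(-11, -11) + s(C, -7))² = (-1 + (30 - 5*9))² = (-1 + (30 - 45))² = (-1 - 15)² = (-16)² = 256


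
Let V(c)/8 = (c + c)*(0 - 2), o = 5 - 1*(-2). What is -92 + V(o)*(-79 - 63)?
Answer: 31716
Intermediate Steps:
o = 7 (o = 5 + 2 = 7)
V(c) = -32*c (V(c) = 8*((c + c)*(0 - 2)) = 8*((2*c)*(-2)) = 8*(-4*c) = -32*c)
-92 + V(o)*(-79 - 63) = -92 + (-32*7)*(-79 - 63) = -92 - 224*(-142) = -92 + 31808 = 31716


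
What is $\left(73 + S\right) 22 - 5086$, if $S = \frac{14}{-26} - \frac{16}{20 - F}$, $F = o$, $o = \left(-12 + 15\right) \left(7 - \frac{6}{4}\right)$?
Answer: $- \frac{326910}{91} \approx -3592.4$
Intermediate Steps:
$o = \frac{33}{2}$ ($o = 3 \left(7 - \frac{3}{2}\right) = 3 \cdot \frac{11}{2} = \frac{33}{2} \approx 16.5$)
$F = \frac{33}{2} \approx 16.5$
$S = - \frac{465}{91}$ ($S = \frac{14}{-26} - \frac{16}{20 - \frac{33}{2}} = 14 \left(- \frac{1}{26}\right) - \frac{16}{20 - \frac{33}{2}} = - \frac{7}{13} - \frac{16}{\frac{7}{2}} = - \frac{7}{13} - \frac{32}{7} = - \frac{465}{91} \approx -5.1099$)
$\left(73 + S\right) 22 - 5086 = \left(73 - \frac{465}{91}\right) 22 - 5086 = \frac{6178}{91} \cdot 22 - 5086 = \frac{135916}{91} - 5086 = - \frac{326910}{91}$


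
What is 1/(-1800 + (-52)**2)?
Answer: 1/904 ≈ 0.0011062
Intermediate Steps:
1/(-1800 + (-52)**2) = 1/(-1800 + 2704) = 1/904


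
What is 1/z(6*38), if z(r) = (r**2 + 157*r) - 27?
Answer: 1/87753 ≈ 1.1396e-5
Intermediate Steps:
z(r) = -27 + r**2 + 157*r
1/z(6*38) = 1/(-27 + (6*38)**2 + 157*(6*38)) = 1/(-27 + 228**2 + 157*228) = 1/(-27 + 51984 + 35796) = 1/87753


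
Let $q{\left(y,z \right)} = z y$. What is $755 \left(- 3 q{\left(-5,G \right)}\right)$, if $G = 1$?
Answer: $11325$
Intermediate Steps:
$q{\left(y,z \right)} = y z$
$755 \left(- 3 q{\left(-5,G \right)}\right) = 755 \left(- 3 \left(\left(-5\right) 1\right)\right) = 755 \left(\left(-3\right) \left(-5\right)\right) = 755 \cdot 15 = 11325$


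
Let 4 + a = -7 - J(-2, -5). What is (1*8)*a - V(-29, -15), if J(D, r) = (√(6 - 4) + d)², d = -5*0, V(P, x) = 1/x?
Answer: -1559/15 ≈ -103.93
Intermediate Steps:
d = 0
J(D, r) = 2 (J(D, r) = (√(6 - 4) + 0)² = (√2 + 0)² = (√2)² = 2)
a = -13 (a = -4 + (-7 - 1*2) = -4 + (-7 - 2) = -4 - 9 = -13)
(1*8)*a - V(-29, -15) = (1*8)*(-13) - 1/(-15) = 8*(-13) - 1*(-1/15) = -104 + 1/15 = -1559/15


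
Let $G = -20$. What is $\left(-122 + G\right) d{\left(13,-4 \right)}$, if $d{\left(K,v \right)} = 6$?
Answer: $-852$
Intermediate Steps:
$\left(-122 + G\right) d{\left(13,-4 \right)} = \left(-122 - 20\right) 6 = \left(-142\right) 6 = -852$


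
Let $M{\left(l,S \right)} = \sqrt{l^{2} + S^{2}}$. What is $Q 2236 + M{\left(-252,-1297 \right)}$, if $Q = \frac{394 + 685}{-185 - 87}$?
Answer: $- \frac{603161}{68} + \sqrt{1745713} \approx -7548.8$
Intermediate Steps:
$M{\left(l,S \right)} = \sqrt{S^{2} + l^{2}}$
$Q = - \frac{1079}{272}$ ($Q = \frac{1079}{-272} = 1079 \left(- \frac{1}{272}\right) = - \frac{1079}{272} \approx -3.9669$)
$Q 2236 + M{\left(-252,-1297 \right)} = \left(- \frac{1079}{272}\right) 2236 + \sqrt{\left(-1297\right)^{2} + \left(-252\right)^{2}} = - \frac{603161}{68} + \sqrt{1682209 + 63504} = - \frac{603161}{68} + \sqrt{1745713}$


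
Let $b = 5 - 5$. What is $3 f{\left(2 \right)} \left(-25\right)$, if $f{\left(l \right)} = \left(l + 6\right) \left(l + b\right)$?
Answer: $-1200$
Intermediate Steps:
$b = 0$
$f{\left(l \right)} = l \left(6 + l\right)$ ($f{\left(l \right)} = \left(l + 6\right) \left(l + 0\right) = \left(6 + l\right) l = l \left(6 + l\right)$)
$3 f{\left(2 \right)} \left(-25\right) = 3 \cdot 2 \left(6 + 2\right) \left(-25\right) = 3 \cdot 2 \cdot 8 \left(-25\right) = 3 \cdot 16 \left(-25\right) = 48 \left(-25\right) = -1200$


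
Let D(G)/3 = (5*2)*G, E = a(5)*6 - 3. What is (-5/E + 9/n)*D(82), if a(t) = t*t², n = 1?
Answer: 5508760/249 ≈ 22124.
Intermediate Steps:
a(t) = t³
E = 747 (E = 5³*6 - 3 = 125*6 - 3 = 750 - 3 = 747)
D(G) = 30*G (D(G) = 3*((5*2)*G) = 3*(10*G) = 30*G)
(-5/E + 9/n)*D(82) = (-5/747 + 9/1)*(30*82) = (-5*1/747 + 9*1)*2460 = (-5/747 + 9)*2460 = (6718/747)*2460 = 5508760/249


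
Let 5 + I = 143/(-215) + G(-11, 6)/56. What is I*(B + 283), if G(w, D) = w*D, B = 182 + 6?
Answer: -19404729/6020 ≈ -3223.4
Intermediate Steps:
B = 188
G(w, D) = D*w
I = -41199/6020 (I = -5 + (143/(-215) + (6*(-11))/56) = -5 + (143*(-1/215) - 66*1/56) = -5 + (-143/215 - 33/28) = -5 - 11099/6020 = -41199/6020 ≈ -6.8437)
I*(B + 283) = -41199*(188 + 283)/6020 = -41199/6020*471 = -19404729/6020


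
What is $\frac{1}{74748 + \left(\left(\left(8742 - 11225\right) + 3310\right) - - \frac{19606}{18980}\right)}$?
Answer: $\frac{9490}{717216553} \approx 1.3232 \cdot 10^{-5}$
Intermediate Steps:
$\frac{1}{74748 + \left(\left(\left(8742 - 11225\right) + 3310\right) - - \frac{19606}{18980}\right)} = \frac{1}{74748 + \left(\left(-2483 + 3310\right) - \left(-19606\right) \frac{1}{18980}\right)} = \frac{1}{74748 + \left(827 - - \frac{9803}{9490}\right)} = \frac{1}{74748 + \left(827 + \frac{9803}{9490}\right)} = \frac{1}{74748 + \frac{7858033}{9490}} = \frac{1}{\frac{717216553}{9490}} = \frac{9490}{717216553}$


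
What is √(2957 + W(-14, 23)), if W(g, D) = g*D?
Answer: √2635 ≈ 51.332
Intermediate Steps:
W(g, D) = D*g
√(2957 + W(-14, 23)) = √(2957 + 23*(-14)) = √(2957 - 322) = √2635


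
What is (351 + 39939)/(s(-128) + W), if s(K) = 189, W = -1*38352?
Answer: -13430/12721 ≈ -1.0557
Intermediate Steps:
W = -38352
(351 + 39939)/(s(-128) + W) = (351 + 39939)/(189 - 38352) = 40290/(-38163) = 40290*(-1/38163) = -13430/12721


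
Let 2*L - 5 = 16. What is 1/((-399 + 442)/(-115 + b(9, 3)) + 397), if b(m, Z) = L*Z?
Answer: 167/66213 ≈ 0.0025222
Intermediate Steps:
L = 21/2 (L = 5/2 + (½)*16 = 5/2 + 8 = 21/2 ≈ 10.500)
b(m, Z) = 21*Z/2
1/((-399 + 442)/(-115 + b(9, 3)) + 397) = 1/((-399 + 442)/(-115 + (21/2)*3) + 397) = 1/(43/(-115 + 63/2) + 397) = 1/(43/(-167/2) + 397) = 1/(43*(-2/167) + 397) = 1/(-86/167 + 397) = 1/(66213/167) = 167/66213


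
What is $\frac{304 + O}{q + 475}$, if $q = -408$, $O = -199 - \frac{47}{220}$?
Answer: $\frac{23053}{14740} \approx 1.564$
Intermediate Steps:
$O = - \frac{43827}{220}$ ($O = -199 - \frac{47}{220} = - \frac{43827}{220} \approx -199.21$)
$\frac{304 + O}{q + 475} = \frac{304 - \frac{43827}{220}}{-408 + 475} = \frac{23053}{220 \cdot 67} = \frac{23053}{220} \cdot \frac{1}{67} = \frac{23053}{14740}$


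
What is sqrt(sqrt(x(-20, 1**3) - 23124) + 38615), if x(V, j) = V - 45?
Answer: sqrt(38615 + I*sqrt(23189)) ≈ 196.51 + 0.3875*I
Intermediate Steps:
x(V, j) = -45 + V
sqrt(sqrt(x(-20, 1**3) - 23124) + 38615) = sqrt(sqrt((-45 - 20) - 23124) + 38615) = sqrt(sqrt(-65 - 23124) + 38615) = sqrt(sqrt(-23189) + 38615) = sqrt(I*sqrt(23189) + 38615) = sqrt(38615 + I*sqrt(23189))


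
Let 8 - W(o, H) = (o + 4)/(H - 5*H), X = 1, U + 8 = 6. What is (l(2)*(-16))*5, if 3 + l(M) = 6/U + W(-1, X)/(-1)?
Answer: 1180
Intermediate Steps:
U = -2 (U = -8 + 6 = -2)
W(o, H) = 8 + (4 + o)/(4*H) (W(o, H) = 8 - (o + 4)/(H - 5*H) = 8 - (4 + o)/((-4*H)) = 8 - (4 + o)*(-1/(4*H)) = 8 - (-1)*(4 + o)/(4*H) = 8 + (4 + o)/(4*H))
l(M) = -59/4 (l(M) = -3 + (6/(-2) + ((¼)*(4 - 1 + 32*1)/1)/(-1)) = -3 + (6*(-½) + ((¼)*1*(4 - 1 + 32))*(-1)) = -3 + (-3 + ((¼)*1*35)*(-1)) = -3 + (-3 + (35/4)*(-1)) = -3 + (-3 - 35/4) = -3 - 47/4 = -59/4)
(l(2)*(-16))*5 = -59/4*(-16)*5 = 236*5 = 1180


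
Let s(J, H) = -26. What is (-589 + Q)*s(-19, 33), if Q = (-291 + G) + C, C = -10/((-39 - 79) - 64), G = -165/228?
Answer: 6090705/266 ≈ 22897.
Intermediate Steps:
G = -55/76 (G = -165*1/228 = -55/76 ≈ -0.72368)
C = 5/91 (C = -10/(-118 - 64) = -10/(-182) = -10*(-1/182) = 5/91 ≈ 0.054945)
Q = -2017181/6916 (Q = (-291 - 55/76) + 5/91 = -22171/76 + 5/91 = -2017181/6916 ≈ -291.67)
(-589 + Q)*s(-19, 33) = (-589 - 2017181/6916)*(-26) = -6090705/6916*(-26) = 6090705/266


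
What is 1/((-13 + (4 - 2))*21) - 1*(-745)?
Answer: 172094/231 ≈ 745.00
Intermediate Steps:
1/((-13 + (4 - 2))*21) - 1*(-745) = 1/((-13 + 2)*21) + 745 = 1/(-11*21) + 745 = 1/(-231) + 745 = -1/231 + 745 = 172094/231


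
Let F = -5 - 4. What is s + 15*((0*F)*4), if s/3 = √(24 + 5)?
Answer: 3*√29 ≈ 16.155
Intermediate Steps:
s = 3*√29 (s = 3*√(24 + 5) = 3*√29 ≈ 16.155)
F = -9
s + 15*((0*F)*4) = 3*√29 + 15*((0*(-9))*4) = 3*√29 + 15*(0*4) = 3*√29 + 15*0 = 3*√29 + 0 = 3*√29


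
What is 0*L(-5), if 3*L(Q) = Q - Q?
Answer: 0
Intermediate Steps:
L(Q) = 0 (L(Q) = (Q - Q)/3 = (⅓)*0 = 0)
0*L(-5) = 0*0 = 0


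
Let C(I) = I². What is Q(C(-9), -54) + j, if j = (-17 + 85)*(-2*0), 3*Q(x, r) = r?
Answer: -18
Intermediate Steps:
Q(x, r) = r/3
j = 0 (j = 68*0 = 0)
Q(C(-9), -54) + j = (⅓)*(-54) + 0 = -18 + 0 = -18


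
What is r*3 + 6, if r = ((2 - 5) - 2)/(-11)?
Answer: 81/11 ≈ 7.3636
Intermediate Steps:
r = 5/11 (r = (-3 - 2)*(-1/11) = -5*(-1/11) = 5/11 ≈ 0.45455)
r*3 + 6 = (5/11)*3 + 6 = 15/11 + 6 = 81/11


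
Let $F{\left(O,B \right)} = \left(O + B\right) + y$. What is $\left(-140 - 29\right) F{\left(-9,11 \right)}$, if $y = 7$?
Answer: $-1521$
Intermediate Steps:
$F{\left(O,B \right)} = 7 + B + O$ ($F{\left(O,B \right)} = \left(O + B\right) + 7 = \left(B + O\right) + 7 = 7 + B + O$)
$\left(-140 - 29\right) F{\left(-9,11 \right)} = \left(-140 - 29\right) \left(7 + 11 - 9\right) = \left(-169\right) 9 = -1521$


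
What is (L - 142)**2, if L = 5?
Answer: 18769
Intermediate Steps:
(L - 142)**2 = (5 - 142)**2 = (-137)**2 = 18769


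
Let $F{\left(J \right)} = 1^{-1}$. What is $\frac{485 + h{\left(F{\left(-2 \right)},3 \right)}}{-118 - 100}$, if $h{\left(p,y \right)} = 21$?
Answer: $- \frac{253}{109} \approx -2.3211$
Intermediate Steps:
$F{\left(J \right)} = 1$
$\frac{485 + h{\left(F{\left(-2 \right)},3 \right)}}{-118 - 100} = \frac{485 + 21}{-118 - 100} = \frac{506}{-218} = 506 \left(- \frac{1}{218}\right) = - \frac{253}{109}$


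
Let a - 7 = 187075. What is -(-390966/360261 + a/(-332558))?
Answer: 32902869905/19967946273 ≈ 1.6478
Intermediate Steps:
a = 187082 (a = 7 + 187075 = 187082)
-(-390966/360261 + a/(-332558)) = -(-390966/360261 + 187082/(-332558)) = -(-390966*1/360261 + 187082*(-1/332558)) = -(-130322/120087 - 93541/166279) = -1*(-32902869905/19967946273) = 32902869905/19967946273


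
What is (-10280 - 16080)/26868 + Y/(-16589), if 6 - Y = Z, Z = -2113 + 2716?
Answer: -105311461/111428313 ≈ -0.94510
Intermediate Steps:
Z = 603
Y = -597 (Y = 6 - 1*603 = 6 - 603 = -597)
(-10280 - 16080)/26868 + Y/(-16589) = (-10280 - 16080)/26868 - 597/(-16589) = -26360*1/26868 - 597*(-1/16589) = -6590/6717 + 597/16589 = -105311461/111428313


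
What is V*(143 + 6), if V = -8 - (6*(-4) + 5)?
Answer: 1639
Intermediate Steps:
V = 11 (V = -8 - (-24 + 5) = -8 - 1*(-19) = -8 + 19 = 11)
V*(143 + 6) = 11*(143 + 6) = 11*149 = 1639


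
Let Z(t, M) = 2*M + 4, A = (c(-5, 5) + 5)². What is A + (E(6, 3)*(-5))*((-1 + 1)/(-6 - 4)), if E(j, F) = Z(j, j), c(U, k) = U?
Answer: 0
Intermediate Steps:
A = 0 (A = (-5 + 5)² = 0² = 0)
Z(t, M) = 4 + 2*M
E(j, F) = 4 + 2*j
A + (E(6, 3)*(-5))*((-1 + 1)/(-6 - 4)) = 0 + ((4 + 2*6)*(-5))*((-1 + 1)/(-6 - 4)) = 0 + ((4 + 12)*(-5))*(0/(-10)) = 0 + (16*(-5))*(0*(-⅒)) = 0 - 80*0 = 0 + 0 = 0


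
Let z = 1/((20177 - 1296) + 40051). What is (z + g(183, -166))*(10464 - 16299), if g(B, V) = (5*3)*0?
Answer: -1945/19644 ≈ -0.099012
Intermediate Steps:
g(B, V) = 0 (g(B, V) = 15*0 = 0)
z = 1/58932 (z = 1/(18881 + 40051) = 1/58932 ≈ 1.6969e-5)
(z + g(183, -166))*(10464 - 16299) = (1/58932 + 0)*(10464 - 16299) = (1/58932)*(-5835) = -1945/19644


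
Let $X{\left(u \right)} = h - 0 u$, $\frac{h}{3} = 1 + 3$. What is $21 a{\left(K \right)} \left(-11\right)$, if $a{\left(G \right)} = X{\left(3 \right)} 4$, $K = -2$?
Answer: $-11088$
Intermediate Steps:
$h = 12$ ($h = 3 \left(1 + 3\right) = 3 \cdot 4 = 12$)
$X{\left(u \right)} = 12$ ($X{\left(u \right)} = 12 - 0 u = 12 - 0 = 12 + 0 = 12$)
$a{\left(G \right)} = 48$ ($a{\left(G \right)} = 12 \cdot 4 = 48$)
$21 a{\left(K \right)} \left(-11\right) = 21 \cdot 48 \left(-11\right) = 1008 \left(-11\right) = -11088$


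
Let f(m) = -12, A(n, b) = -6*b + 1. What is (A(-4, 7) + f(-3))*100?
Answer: -5300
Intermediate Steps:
A(n, b) = 1 - 6*b
(A(-4, 7) + f(-3))*100 = ((1 - 6*7) - 12)*100 = ((1 - 42) - 12)*100 = (-41 - 12)*100 = -53*100 = -5300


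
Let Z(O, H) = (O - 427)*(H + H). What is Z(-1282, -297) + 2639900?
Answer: 3655046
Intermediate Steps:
Z(O, H) = 2*H*(-427 + O) (Z(O, H) = (-427 + O)*(2*H) = 2*H*(-427 + O))
Z(-1282, -297) + 2639900 = 2*(-297)*(-427 - 1282) + 2639900 = 2*(-297)*(-1709) + 2639900 = 1015146 + 2639900 = 3655046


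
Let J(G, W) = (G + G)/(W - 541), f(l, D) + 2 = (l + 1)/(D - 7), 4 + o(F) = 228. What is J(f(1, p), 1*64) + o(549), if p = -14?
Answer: 2243896/10017 ≈ 224.01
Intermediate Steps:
o(F) = 224 (o(F) = -4 + 228 = 224)
f(l, D) = -2 + (1 + l)/(-7 + D) (f(l, D) = -2 + (l + 1)/(D - 7) = -2 + (1 + l)/(-7 + D))
J(G, W) = 2*G/(-541 + W) (J(G, W) = (2*G)/(-541 + W) = 2*G/(-541 + W))
J(f(1, p), 1*64) + o(549) = 2*((15 + 1 - 2*(-14))/(-7 - 14))/(-541 + 1*64) + 224 = 2*((15 + 1 + 28)/(-21))/(-541 + 64) + 224 = 2*(-1/21*44)/(-477) + 224 = 2*(-44/21)*(-1/477) + 224 = 88/10017 + 224 = 2243896/10017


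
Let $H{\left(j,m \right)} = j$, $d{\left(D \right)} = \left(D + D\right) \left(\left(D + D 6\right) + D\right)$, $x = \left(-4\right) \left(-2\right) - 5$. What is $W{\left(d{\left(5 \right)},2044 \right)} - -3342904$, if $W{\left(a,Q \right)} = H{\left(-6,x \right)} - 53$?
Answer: $3342845$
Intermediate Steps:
$x = 3$ ($x = 8 - 5 = 3$)
$d{\left(D \right)} = 16 D^{2}$ ($d{\left(D \right)} = 2 D \left(\left(D + 6 D\right) + D\right) = 2 D \left(7 D + D\right) = 2 D 8 D = 16 D^{2}$)
$W{\left(a,Q \right)} = -59$ ($W{\left(a,Q \right)} = -6 - 53 = -59$)
$W{\left(d{\left(5 \right)},2044 \right)} - -3342904 = -59 - -3342904 = -59 + 3342904 = 3342845$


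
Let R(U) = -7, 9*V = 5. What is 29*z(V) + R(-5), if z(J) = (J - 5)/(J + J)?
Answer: -123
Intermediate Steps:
V = 5/9 (V = (1/9)*5 = 5/9 ≈ 0.55556)
z(J) = (-5 + J)/(2*J) (z(J) = (-5 + J)/((2*J)) = (-5 + J)*(1/(2*J)) = (-5 + J)/(2*J))
29*z(V) + R(-5) = 29*((-5 + 5/9)/(2*(5/9))) - 7 = 29*((1/2)*(9/5)*(-40/9)) - 7 = 29*(-4) - 7 = -116 - 7 = -123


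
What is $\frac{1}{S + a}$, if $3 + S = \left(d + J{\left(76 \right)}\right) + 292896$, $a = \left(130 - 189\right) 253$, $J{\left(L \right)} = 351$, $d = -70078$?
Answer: $\frac{1}{208239} \approx 4.8022 \cdot 10^{-6}$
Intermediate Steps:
$a = -14927$ ($a = \left(-59\right) 253 = -14927$)
$S = 223166$ ($S = -3 + \left(\left(-70078 + 351\right) + 292896\right) = -3 + \left(-69727 + 292896\right) = -3 + 223169 = 223166$)
$\frac{1}{S + a} = \frac{1}{223166 - 14927} = \frac{1}{208239}$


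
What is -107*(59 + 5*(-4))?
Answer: -4173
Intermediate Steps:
-107*(59 + 5*(-4)) = -107*(59 - 20) = -107*39 = -4173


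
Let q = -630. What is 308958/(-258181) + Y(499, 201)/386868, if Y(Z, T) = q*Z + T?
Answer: -66879476711/33293989036 ≈ -2.0088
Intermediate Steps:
Y(Z, T) = T - 630*Z (Y(Z, T) = -630*Z + T = T - 630*Z)
308958/(-258181) + Y(499, 201)/386868 = 308958/(-258181) + (201 - 630*499)/386868 = 308958*(-1/258181) + (201 - 314370)*(1/386868) = -308958/258181 - 314169*1/386868 = -308958/258181 - 104723/128956 = -66879476711/33293989036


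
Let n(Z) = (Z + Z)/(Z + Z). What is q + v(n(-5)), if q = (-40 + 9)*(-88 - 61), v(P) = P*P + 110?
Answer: 4730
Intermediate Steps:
n(Z) = 1 (n(Z) = (2*Z)/((2*Z)) = (2*Z)*(1/(2*Z)) = 1)
v(P) = 110 + P² (v(P) = P² + 110 = 110 + P²)
q = 4619 (q = -31*(-149) = 4619)
q + v(n(-5)) = 4619 + (110 + 1²) = 4619 + (110 + 1) = 4619 + 111 = 4730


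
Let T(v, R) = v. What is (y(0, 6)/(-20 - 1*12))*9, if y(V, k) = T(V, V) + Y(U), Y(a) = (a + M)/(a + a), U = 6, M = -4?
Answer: -3/64 ≈ -0.046875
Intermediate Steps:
Y(a) = (-4 + a)/(2*a) (Y(a) = (a - 4)/(a + a) = (-4 + a)/((2*a)) = (-4 + a)*(1/(2*a)) = (-4 + a)/(2*a))
y(V, k) = ⅙ + V (y(V, k) = V + (½)*(-4 + 6)/6 = V + (½)*(⅙)*2 = V + ⅙ = ⅙ + V)
(y(0, 6)/(-20 - 1*12))*9 = ((⅙ + 0)/(-20 - 1*12))*9 = (1/(6*(-20 - 12)))*9 = ((⅙)/(-32))*9 = ((⅙)*(-1/32))*9 = -1/192*9 = -3/64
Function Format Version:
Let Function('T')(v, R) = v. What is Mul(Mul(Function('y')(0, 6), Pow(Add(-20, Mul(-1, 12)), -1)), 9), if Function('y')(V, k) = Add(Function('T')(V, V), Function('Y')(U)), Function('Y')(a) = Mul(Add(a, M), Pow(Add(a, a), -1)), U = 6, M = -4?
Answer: Rational(-3, 64) ≈ -0.046875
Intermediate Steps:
Function('Y')(a) = Mul(Rational(1, 2), Pow(a, -1), Add(-4, a)) (Function('Y')(a) = Mul(Add(a, -4), Pow(Add(a, a), -1)) = Mul(Add(-4, a), Pow(Mul(2, a), -1)) = Mul(Add(-4, a), Mul(Rational(1, 2), Pow(a, -1))) = Mul(Rational(1, 2), Pow(a, -1), Add(-4, a)))
Function('y')(V, k) = Add(Rational(1, 6), V) (Function('y')(V, k) = Add(V, Mul(Rational(1, 2), Pow(6, -1), Add(-4, 6))) = Add(V, Mul(Rational(1, 2), Rational(1, 6), 2)) = Add(V, Rational(1, 6)) = Add(Rational(1, 6), V))
Mul(Mul(Function('y')(0, 6), Pow(Add(-20, Mul(-1, 12)), -1)), 9) = Mul(Mul(Add(Rational(1, 6), 0), Pow(Add(-20, Mul(-1, 12)), -1)), 9) = Mul(Mul(Rational(1, 6), Pow(Add(-20, -12), -1)), 9) = Mul(Mul(Rational(1, 6), Pow(-32, -1)), 9) = Mul(Mul(Rational(1, 6), Rational(-1, 32)), 9) = Mul(Rational(-1, 192), 9) = Rational(-3, 64)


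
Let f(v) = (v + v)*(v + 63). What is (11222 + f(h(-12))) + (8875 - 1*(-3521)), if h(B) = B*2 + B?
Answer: 21674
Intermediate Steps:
h(B) = 3*B (h(B) = 2*B + B = 3*B)
f(v) = 2*v*(63 + v) (f(v) = (2*v)*(63 + v) = 2*v*(63 + v))
(11222 + f(h(-12))) + (8875 - 1*(-3521)) = (11222 + 2*(3*(-12))*(63 + 3*(-12))) + (8875 - 1*(-3521)) = (11222 + 2*(-36)*(63 - 36)) + (8875 + 3521) = (11222 + 2*(-36)*27) + 12396 = (11222 - 1944) + 12396 = 9278 + 12396 = 21674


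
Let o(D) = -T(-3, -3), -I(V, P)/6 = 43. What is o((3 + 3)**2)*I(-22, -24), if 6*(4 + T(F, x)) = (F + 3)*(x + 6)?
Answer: -1032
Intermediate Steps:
T(F, x) = -4 + (3 + F)*(6 + x)/6 (T(F, x) = -4 + ((F + 3)*(x + 6))/6 = -4 + ((3 + F)*(6 + x))/6 = -4 + (3 + F)*(6 + x)/6)
I(V, P) = -258 (I(V, P) = -6*43 = -258)
o(D) = 4 (o(D) = -(-1 - 3 + (1/2)*(-3) + (1/6)*(-3)*(-3)) = -(-1 - 3 - 3/2 + 3/2) = -1*(-4) = 4)
o((3 + 3)**2)*I(-22, -24) = 4*(-258) = -1032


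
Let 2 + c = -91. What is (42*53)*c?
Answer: -207018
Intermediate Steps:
c = -93 (c = -2 - 91 = -93)
(42*53)*c = (42*53)*(-93) = 2226*(-93) = -207018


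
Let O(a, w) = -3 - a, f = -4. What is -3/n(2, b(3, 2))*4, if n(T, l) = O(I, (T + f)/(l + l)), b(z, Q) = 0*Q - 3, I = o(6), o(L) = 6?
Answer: 4/3 ≈ 1.3333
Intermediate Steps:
I = 6
b(z, Q) = -3 (b(z, Q) = 0 - 3 = -3)
n(T, l) = -9 (n(T, l) = -3 - 1*6 = -3 - 6 = -9)
-3/n(2, b(3, 2))*4 = -3/(-9)*4 = -3*(-1/9)*4 = (1/3)*4 = 4/3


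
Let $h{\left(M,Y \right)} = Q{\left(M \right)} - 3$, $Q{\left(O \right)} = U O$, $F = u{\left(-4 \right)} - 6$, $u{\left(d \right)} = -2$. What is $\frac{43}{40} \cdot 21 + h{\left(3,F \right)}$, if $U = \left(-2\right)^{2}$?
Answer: $\frac{1263}{40} \approx 31.575$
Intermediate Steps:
$U = 4$
$F = -8$ ($F = -2 - 6 = -8$)
$Q{\left(O \right)} = 4 O$
$h{\left(M,Y \right)} = -3 + 4 M$ ($h{\left(M,Y \right)} = 4 M - 3 = -3 + 4 M$)
$\frac{43}{40} \cdot 21 + h{\left(3,F \right)} = \frac{43}{40} \cdot 21 + \left(-3 + 4 \cdot 3\right) = 43 \cdot \frac{1}{40} \cdot 21 + \left(-3 + 12\right) = \frac{43}{40} \cdot 21 + 9 = \frac{903}{40} + 9 = \frac{1263}{40}$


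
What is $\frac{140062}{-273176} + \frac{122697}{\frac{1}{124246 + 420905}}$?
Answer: $\frac{9136151720163205}{136588} \approx 6.6888 \cdot 10^{10}$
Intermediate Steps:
$\frac{140062}{-273176} + \frac{122697}{\frac{1}{124246 + 420905}} = 140062 \left(- \frac{1}{273176}\right) + \frac{122697}{\frac{1}{545151}} = - \frac{70031}{136588} + 122697 \frac{1}{\frac{1}{545151}} = - \frac{70031}{136588} + 122697 \cdot 545151 = - \frac{70031}{136588} + 66888392247 = \frac{9136151720163205}{136588}$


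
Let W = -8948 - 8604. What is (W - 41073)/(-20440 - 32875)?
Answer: 11725/10663 ≈ 1.0996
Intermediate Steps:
W = -17552
(W - 41073)/(-20440 - 32875) = (-17552 - 41073)/(-20440 - 32875) = -58625/(-53315) = -58625*(-1/53315) = 11725/10663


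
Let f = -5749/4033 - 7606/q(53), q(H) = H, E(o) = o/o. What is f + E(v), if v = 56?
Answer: -30765946/213749 ≈ -143.93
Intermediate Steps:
E(o) = 1
f = -30979695/213749 (f = -5749/4033 - 7606/53 = -30979695/213749 ≈ -144.93)
f + E(v) = -30979695/213749 + 1 = -30765946/213749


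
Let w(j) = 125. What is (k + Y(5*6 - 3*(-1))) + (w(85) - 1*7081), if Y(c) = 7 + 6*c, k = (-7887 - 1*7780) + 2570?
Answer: -19848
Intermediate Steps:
k = -13097 (k = (-7887 - 7780) + 2570 = -15667 + 2570 = -13097)
(k + Y(5*6 - 3*(-1))) + (w(85) - 1*7081) = (-13097 + (7 + 6*(5*6 - 3*(-1)))) + (125 - 1*7081) = (-13097 + (7 + 6*(30 + 3))) + (125 - 7081) = (-13097 + (7 + 6*33)) - 6956 = (-13097 + (7 + 198)) - 6956 = (-13097 + 205) - 6956 = -12892 - 6956 = -19848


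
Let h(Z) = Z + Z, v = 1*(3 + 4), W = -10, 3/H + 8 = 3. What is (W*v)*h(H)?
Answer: 84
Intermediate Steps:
H = -⅗ (H = 3/(-8 + 3) = 3/(-5) = 3*(-⅕) = -⅗ ≈ -0.60000)
v = 7 (v = 1*7 = 7)
h(Z) = 2*Z
(W*v)*h(H) = (-10*7)*(2*(-⅗)) = -70*(-6/5) = 84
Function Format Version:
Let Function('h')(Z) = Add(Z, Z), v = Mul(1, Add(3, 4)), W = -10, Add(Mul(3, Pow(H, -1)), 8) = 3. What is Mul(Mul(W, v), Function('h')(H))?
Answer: 84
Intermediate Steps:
H = Rational(-3, 5) (H = Mul(3, Pow(Add(-8, 3), -1)) = Mul(3, Pow(-5, -1)) = Mul(3, Rational(-1, 5)) = Rational(-3, 5) ≈ -0.60000)
v = 7 (v = Mul(1, 7) = 7)
Function('h')(Z) = Mul(2, Z)
Mul(Mul(W, v), Function('h')(H)) = Mul(Mul(-10, 7), Mul(2, Rational(-3, 5))) = Mul(-70, Rational(-6, 5)) = 84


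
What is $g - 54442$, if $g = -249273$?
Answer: $-303715$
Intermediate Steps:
$g - 54442 = -249273 - 54442 = -303715$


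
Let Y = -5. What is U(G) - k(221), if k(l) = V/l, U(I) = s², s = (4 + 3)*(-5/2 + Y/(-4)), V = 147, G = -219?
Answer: 268373/3536 ≈ 75.897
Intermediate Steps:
s = -35/4 (s = (4 + 3)*(-5/2 - 5/(-4)) = 7*(-5*½ - 5*(-¼)) = 7*(-5/2 + 5/4) = 7*(-5/4) = -35/4 ≈ -8.7500)
U(I) = 1225/16 (U(I) = (-35/4)² = 1225/16)
k(l) = 147/l
U(G) - k(221) = 1225/16 - 147/221 = 268373/3536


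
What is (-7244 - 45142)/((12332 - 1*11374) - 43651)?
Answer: 17462/14231 ≈ 1.2270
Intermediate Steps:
(-7244 - 45142)/((12332 - 1*11374) - 43651) = -52386/((12332 - 11374) - 43651) = -52386/(958 - 43651) = -52386/(-42693) = -52386*(-1/42693) = 17462/14231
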